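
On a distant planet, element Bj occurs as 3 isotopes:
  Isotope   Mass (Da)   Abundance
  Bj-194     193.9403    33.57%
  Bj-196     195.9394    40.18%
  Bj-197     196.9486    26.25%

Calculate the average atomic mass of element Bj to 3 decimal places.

195.533 Da

The abundance-weighted mean is 0.3357 × 193.9403 + 0.4018 × 195.9394 + 0.2625 × 196.9486
= 65.10576 + 78.72845 + 51.69901 = 195.53322 Da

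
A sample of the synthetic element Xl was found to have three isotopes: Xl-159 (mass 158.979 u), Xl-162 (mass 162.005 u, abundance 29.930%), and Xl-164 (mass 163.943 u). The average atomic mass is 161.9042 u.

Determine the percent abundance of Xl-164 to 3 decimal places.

The remaining 70.070% is split between Xl-159 (fraction x) and Xl-164 (fraction 0.70070 − x).
Substituting: 158.979x + 163.943(0.70070 − x) = 113.4161035
(158.979 − 163.943)x = -1.4587566  ⇒  x = 0.29387, y = 0.40683
Xl-159: 29.387%, Xl-164: 40.683%.

40.683%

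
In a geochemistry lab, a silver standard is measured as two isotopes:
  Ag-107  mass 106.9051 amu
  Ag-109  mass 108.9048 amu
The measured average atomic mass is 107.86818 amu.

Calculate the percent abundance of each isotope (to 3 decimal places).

With x = fraction of Ag-107 (so Ag-109 is 1 − x):
106.9051·x + 108.9048·(1 − x) = 107.86818
(106.9051 − 108.9048)·x = 107.86818 − 108.9048
x = -1.03662 / -1.9997 = 0.51839 → 51.839% Ag-107, 48.161% Ag-109.

Ag-107: 51.839%, Ag-109: 48.161%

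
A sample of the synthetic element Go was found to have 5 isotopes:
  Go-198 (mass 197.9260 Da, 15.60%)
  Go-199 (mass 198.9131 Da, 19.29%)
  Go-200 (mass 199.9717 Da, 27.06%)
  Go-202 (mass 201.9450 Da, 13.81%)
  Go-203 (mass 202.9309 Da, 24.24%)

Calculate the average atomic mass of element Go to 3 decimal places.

200.438 Da

Average mass = Σ (abundance × isotope mass) = 0.1560 × 197.9260 + 0.1929 × 198.9131 + 0.2706 × 199.9717 + 0.1381 × 201.9450 + 0.2424 × 202.9309
= 30.87646 + 38.37034 + 54.11234 + 27.88860 + 49.19045 = 200.43819 Da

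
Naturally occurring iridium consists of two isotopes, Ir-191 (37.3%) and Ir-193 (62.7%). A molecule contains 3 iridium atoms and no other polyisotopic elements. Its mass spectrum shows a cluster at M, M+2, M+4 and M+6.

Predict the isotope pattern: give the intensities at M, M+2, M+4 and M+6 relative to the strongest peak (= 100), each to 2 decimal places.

11.80 : 59.49 : 100.00 : 56.03

Expanding (0.373 + 0.627)^3:
P(M) = 0.373^3 = 0.051895
P(M+2) = 3 × 0.373^2 × 0.627^1 = 0.261702
P(M+4) = 3 × 0.373^1 × 0.627^2 = 0.439911
P(M+6) = 0.627^3 = 0.246492
The M+4 peak is largest (0.439911); scaling to 100 gives 11.80 : 59.49 : 100.00 : 56.03.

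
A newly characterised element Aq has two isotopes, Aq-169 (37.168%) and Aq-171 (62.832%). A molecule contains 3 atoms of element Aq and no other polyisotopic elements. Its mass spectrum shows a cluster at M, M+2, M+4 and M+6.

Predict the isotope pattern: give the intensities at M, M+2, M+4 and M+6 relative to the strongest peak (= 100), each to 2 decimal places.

11.66 : 59.15 : 100.00 : 56.35

Expanding (0.37168 + 0.62832)^3:
P(M) = 0.37168^3 = 0.051346
P(M+2) = 3 × 0.37168^2 × 0.62832^1 = 0.260400
P(M+4) = 3 × 0.37168^1 × 0.62832^2 = 0.440202
P(M+6) = 0.62832^3 = 0.248052
The M+4 peak is largest (0.440202); scaling to 100 gives 11.66 : 59.15 : 100.00 : 56.35.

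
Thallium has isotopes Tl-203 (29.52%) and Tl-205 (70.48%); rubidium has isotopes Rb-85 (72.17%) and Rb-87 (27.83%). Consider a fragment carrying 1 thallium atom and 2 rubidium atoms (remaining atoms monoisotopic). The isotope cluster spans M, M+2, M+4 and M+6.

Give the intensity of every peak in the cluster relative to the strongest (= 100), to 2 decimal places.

31.66 : 100.00 : 63.00 : 11.24

Thallium pattern (n=1): 0.2952 : 0.7048
Rubidium pattern (n=2): 0.52085089 : 0.40169822 : 0.07745089
Convolve the two distributions (both contribute in 2-u steps):
  M: 0.2952×0.52085089 = 0.153755
  M+2: 0.2952×0.40169822 + 0.7048×0.52085089 = 0.485677
  M+4: 0.2952×0.07745089 + 0.7048×0.40169822 = 0.305980
  M+6: 0.7048×0.07745089 = 0.054587
Scale to base peak (0.485677) = 100: 31.66 : 100.00 : 63.00 : 11.24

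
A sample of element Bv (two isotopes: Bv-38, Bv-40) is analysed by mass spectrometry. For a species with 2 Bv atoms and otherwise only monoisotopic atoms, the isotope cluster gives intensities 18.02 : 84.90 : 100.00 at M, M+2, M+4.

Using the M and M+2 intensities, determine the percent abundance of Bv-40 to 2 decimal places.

70.20%

If p is the fraction of Bv that is Bv-38, then I(M+2)/I(M) = [C(2,1)·p^1·(1−p)] / p^2 = 2·(1−p)/p = 84.90/18.02 = 4.7114
(1−p)/p = 4.7114/2 = 2.3557  ⇒  p = 1/(1 + 2.3557) = 0.2980
Bv-38: 29.80%, Bv-40: 70.20%.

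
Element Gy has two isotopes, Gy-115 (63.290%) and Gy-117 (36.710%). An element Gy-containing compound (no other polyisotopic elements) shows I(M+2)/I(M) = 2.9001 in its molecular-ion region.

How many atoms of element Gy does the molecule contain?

For n independent Gy atoms, I(M+2)/I(M) = n · (abundance Gy-117) / (abundance Gy-115) = n · 0.36710/0.63290.
n = 2.9001 × 0.63290/0.36710 = 5.00 ≈ 5

5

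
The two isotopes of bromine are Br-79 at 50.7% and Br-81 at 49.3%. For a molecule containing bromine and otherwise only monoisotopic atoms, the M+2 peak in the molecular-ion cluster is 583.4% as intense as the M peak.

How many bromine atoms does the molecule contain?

6

The M+2/M ratio from n Br atoms is n · q/p = n · 0.493/0.507.
n = 5.834 × 0.507/0.493 = 6.00 ≈ 6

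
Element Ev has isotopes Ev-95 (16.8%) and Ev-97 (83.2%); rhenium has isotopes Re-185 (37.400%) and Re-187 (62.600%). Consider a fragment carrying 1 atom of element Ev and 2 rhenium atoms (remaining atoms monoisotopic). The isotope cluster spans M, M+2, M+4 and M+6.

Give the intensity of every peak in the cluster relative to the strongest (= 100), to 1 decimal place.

Element Ev pattern (n=1): 0.1680 : 0.8320
Rhenium pattern (n=2): 0.139876 : 0.468248 : 0.391876
Convolve the two distributions (both contribute in 2-u steps):
  M: 0.1680×0.139876 = 0.023499
  M+2: 0.1680×0.468248 + 0.8320×0.139876 = 0.195042
  M+4: 0.1680×0.391876 + 0.8320×0.468248 = 0.455418
  M+6: 0.8320×0.391876 = 0.326041
Scale to base peak (0.455418) = 100: 5.2 : 42.8 : 100.0 : 71.6

5.2 : 42.8 : 100.0 : 71.6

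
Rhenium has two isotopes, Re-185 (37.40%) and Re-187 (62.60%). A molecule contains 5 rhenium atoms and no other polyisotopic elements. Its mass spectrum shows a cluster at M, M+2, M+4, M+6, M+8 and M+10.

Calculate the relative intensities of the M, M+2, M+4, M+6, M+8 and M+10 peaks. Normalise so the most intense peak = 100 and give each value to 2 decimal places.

Each Re atom is independently Re-185 (p = 0.3740) or Re-187 (q = 0.6260); the cluster is the binomial expansion (p + q)^5.
P(M) = 0.3740^5 = 0.007317
P(M+2) = 5 × 0.3740^4 × 0.6260^1 = 0.061239
P(M+4) = 10 × 0.3740^3 × 0.6260^2 = 0.205005
P(M+6) = 10 × 0.3740^2 × 0.6260^3 = 0.343136
P(M+8) = 5 × 0.3740^1 × 0.6260^4 = 0.287170
P(M+10) = 0.6260^5 = 0.096133
The M+6 peak is largest (0.343136); scaling to 100 gives 2.13 : 17.85 : 59.74 : 100.00 : 83.69 : 28.02.

2.13 : 17.85 : 59.74 : 100.00 : 83.69 : 28.02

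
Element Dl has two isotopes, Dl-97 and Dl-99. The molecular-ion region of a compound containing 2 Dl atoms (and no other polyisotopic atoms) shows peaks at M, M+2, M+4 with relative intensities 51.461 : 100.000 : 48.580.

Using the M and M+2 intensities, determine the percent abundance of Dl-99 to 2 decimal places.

49.28%

Write p for the Dl-97 fraction. I(M+2)/I(M) = [C(2,1)·p^1·(1−p)] / p^2 = 2·(1−p)/p = 100.000/51.461 = 1.9432
(1−p)/p = 1.9432/2 = 0.9716  ⇒  p = 1/(1 + 0.9716) = 0.5072
Dl-97: 50.72%, Dl-99: 49.28%.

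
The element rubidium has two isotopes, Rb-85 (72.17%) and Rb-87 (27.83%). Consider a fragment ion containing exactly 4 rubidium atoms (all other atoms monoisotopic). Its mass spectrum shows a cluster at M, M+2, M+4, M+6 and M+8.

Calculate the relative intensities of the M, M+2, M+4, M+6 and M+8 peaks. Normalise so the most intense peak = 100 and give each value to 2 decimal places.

Expanding (0.7217 + 0.2783)^4:
P(M) = 0.7217^4 = 0.271286
P(M+2) = 4 × 0.7217^3 × 0.2783^1 = 0.418450
P(M+4) = 6 × 0.7217^2 × 0.2783^2 = 0.242042
P(M+6) = 4 × 0.7217^1 × 0.2783^3 = 0.062224
P(M+8) = 0.2783^4 = 0.005999
The M+2 peak is largest (0.418450); scaling to 100 gives 64.83 : 100.00 : 57.84 : 14.87 : 1.43.

64.83 : 100.00 : 57.84 : 14.87 : 1.43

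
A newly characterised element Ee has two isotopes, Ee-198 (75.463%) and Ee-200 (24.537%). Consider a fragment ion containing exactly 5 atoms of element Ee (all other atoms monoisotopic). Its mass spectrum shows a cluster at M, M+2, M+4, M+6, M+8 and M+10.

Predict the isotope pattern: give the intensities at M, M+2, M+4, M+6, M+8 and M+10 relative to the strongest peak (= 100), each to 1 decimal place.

61.5 : 100.0 : 65.0 : 21.1 : 3.4 : 0.2

Expanding (0.75463 + 0.24537)^5:
P(M) = 0.75463^5 = 0.244720
P(M+2) = 5 × 0.75463^4 × 0.24537^1 = 0.397858
P(M+4) = 10 × 0.75463^3 × 0.24537^2 = 0.258729
P(M+6) = 10 × 0.75463^2 × 0.24537^3 = 0.084126
P(M+8) = 5 × 0.75463^1 × 0.24537^4 = 0.013677
P(M+10) = 0.24537^5 = 0.000889
The M+2 peak is largest (0.397858); scaling to 100 gives 61.5 : 100.0 : 65.0 : 21.1 : 3.4 : 0.2.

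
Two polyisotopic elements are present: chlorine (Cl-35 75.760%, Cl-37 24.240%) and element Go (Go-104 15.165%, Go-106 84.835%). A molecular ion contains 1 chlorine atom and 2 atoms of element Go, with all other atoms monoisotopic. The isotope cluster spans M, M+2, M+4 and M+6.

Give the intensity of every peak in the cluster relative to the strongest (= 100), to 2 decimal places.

Chlorine pattern (n=1): 0.7576 : 0.2424
Element Go pattern (n=2): 0.02299772 : 0.25730455 : 0.71969772
Convolve the two distributions (both contribute in 2-u steps):
  M: 0.7576×0.02299772 = 0.017423
  M+2: 0.7576×0.25730455 + 0.2424×0.02299772 = 0.200509
  M+4: 0.7576×0.71969772 + 0.2424×0.25730455 = 0.607614
  M+6: 0.2424×0.71969772 = 0.174455
Scale to base peak (0.607614) = 100: 2.87 : 33.00 : 100.00 : 28.71

2.87 : 33.00 : 100.00 : 28.71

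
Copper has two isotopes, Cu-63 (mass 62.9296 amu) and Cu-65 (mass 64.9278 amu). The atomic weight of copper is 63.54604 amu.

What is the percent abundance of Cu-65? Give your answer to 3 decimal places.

30.850%

With x = fraction of Cu-63 (so Cu-65 is 1 − x):
62.9296·x + 64.9278·(1 − x) = 63.54604
(62.9296 − 64.9278)·x = 63.54604 − 64.9278
x = -1.38176 / -1.9982 = 0.69150 → 69.150% Cu-63, 30.850% Cu-65.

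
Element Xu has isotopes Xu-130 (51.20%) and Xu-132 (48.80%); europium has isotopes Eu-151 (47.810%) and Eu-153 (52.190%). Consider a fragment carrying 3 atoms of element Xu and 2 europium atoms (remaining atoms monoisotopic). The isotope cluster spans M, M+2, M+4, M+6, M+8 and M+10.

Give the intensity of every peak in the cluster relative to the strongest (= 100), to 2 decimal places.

9.78 : 49.33 : 99.38 : 100.00 : 50.26 : 10.09

Element Xu pattern (n=3): 0.13421773 : 0.38377882 : 0.36578918 : 0.11621427
Europium pattern (n=2): 0.22857961 : 0.49904078 : 0.27237961
Convolve the two distributions (both contribute in 2-u steps):
  M: 0.13421773×0.22857961 = 0.030679
  M+2: 0.13421773×0.49904078 + 0.38377882×0.22857961 = 0.154704
  M+4: 0.13421773×0.27237961 + 0.38377882×0.49904078 + 0.36578918×0.22857961 = 0.311691
  M+6: 0.38377882×0.27237961 + 0.36578918×0.49904078 + 0.11621427×0.22857961 = 0.313641
  M+8: 0.36578918×0.27237961 + 0.11621427×0.49904078 = 0.157629
  M+10: 0.11621427×0.27237961 = 0.031654
Scale to base peak (0.313641) = 100: 9.78 : 49.33 : 99.38 : 100.00 : 50.26 : 10.09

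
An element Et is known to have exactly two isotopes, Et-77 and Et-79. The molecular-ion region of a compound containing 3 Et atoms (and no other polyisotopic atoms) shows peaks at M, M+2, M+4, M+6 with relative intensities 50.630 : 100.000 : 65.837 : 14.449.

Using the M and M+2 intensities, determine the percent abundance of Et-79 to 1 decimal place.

39.7%

Let p = fractional abundance of Et-77. I(M+2)/I(M) = [C(3,1)·p^2·(1−p)] / p^3 = 3·(1−p)/p = 100.000/50.630 = 1.9751
(1−p)/p = 1.9751/3 = 0.6584  ⇒  p = 1/(1 + 0.6584) = 0.6030
Et-77: 60.3%, Et-79: 39.7%.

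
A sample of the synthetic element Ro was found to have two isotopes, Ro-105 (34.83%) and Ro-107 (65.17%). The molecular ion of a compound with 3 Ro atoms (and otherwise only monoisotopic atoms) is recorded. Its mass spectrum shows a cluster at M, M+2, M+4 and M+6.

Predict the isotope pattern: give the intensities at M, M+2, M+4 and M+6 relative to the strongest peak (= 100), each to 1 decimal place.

9.5 : 53.4 : 100.0 : 62.4

Each Ro atom is independently Ro-105 (p = 0.3483) or Ro-107 (q = 0.6517); the cluster is the binomial expansion (p + q)^3.
P(M) = 0.3483^3 = 0.042253
P(M+2) = 3 × 0.3483^2 × 0.6517^1 = 0.237179
P(M+4) = 3 × 0.3483^1 × 0.6517^2 = 0.443782
P(M+6) = 0.6517^3 = 0.276785
The M+4 peak is largest (0.443782); scaling to 100 gives 9.5 : 53.4 : 100.0 : 62.4.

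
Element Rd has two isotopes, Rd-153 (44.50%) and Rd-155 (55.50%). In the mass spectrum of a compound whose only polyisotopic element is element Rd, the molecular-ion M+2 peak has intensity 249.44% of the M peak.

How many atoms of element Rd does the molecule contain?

2

For n independent Rd atoms, I(M+2)/I(M) = n · (abundance Rd-155) / (abundance Rd-153) = n · 0.5550/0.4450.
n = 2.4944 × 0.4450/0.5550 = 2.00 ≈ 2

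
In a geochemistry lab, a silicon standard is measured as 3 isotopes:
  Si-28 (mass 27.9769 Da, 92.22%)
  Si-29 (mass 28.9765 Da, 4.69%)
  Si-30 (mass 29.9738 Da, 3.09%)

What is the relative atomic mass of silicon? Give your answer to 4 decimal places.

The abundance-weighted mean is 0.9222 × 27.9769 + 0.0469 × 28.9765 + 0.0309 × 29.9738
= 25.80030 + 1.35900 + 0.92619 = 28.08549 Da

28.0855 Da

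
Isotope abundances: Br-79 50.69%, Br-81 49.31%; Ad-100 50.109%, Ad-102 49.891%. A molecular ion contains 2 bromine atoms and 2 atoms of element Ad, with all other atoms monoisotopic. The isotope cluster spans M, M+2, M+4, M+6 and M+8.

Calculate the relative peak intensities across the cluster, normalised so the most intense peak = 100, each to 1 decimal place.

17.2 : 67.7 : 100.0 : 65.6 : 16.1

Bromine pattern (n=2): 0.25694761 : 0.49990478 : 0.24314761
Element Ad pattern (n=2): 0.25109119 : 0.49999762 : 0.24891119
Convolve the two distributions (both contribute in 2-u steps):
  M: 0.25694761×0.25109119 = 0.064517
  M+2: 0.25694761×0.49999762 + 0.49990478×0.25109119 = 0.253995
  M+4: 0.25694761×0.24891119 + 0.49990478×0.49999762 + 0.24314761×0.25109119 = 0.374961
  M+6: 0.49990478×0.24891119 + 0.24314761×0.49999762 = 0.246005
  M+8: 0.24314761×0.24891119 = 0.060522
Scale to base peak (0.374961) = 100: 17.2 : 67.7 : 100.0 : 65.6 : 16.1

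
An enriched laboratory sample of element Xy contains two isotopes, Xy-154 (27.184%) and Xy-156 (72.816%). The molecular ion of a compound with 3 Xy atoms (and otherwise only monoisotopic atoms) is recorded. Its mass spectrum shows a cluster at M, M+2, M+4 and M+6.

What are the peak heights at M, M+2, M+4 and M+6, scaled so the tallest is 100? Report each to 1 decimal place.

4.6 : 37.3 : 100.0 : 89.3

The 3 Xy atoms are independent, so intensities follow the terms of (0.27184 + 0.72816)^3.
P(M) = 0.27184^3 = 0.020088
P(M+2) = 3 × 0.27184^2 × 0.72816^1 = 0.161426
P(M+4) = 3 × 0.27184^1 × 0.72816^2 = 0.432403
P(M+6) = 0.72816^3 = 0.386083
The M+4 peak is largest (0.432403); scaling to 100 gives 4.6 : 37.3 : 100.0 : 89.3.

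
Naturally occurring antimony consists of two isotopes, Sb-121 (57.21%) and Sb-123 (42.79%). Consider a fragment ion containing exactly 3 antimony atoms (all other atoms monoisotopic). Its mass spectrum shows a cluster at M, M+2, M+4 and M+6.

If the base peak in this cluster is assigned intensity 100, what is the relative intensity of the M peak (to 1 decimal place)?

44.6

(0.5721 + 0.4279)^3 gives M 0.1872, M+2 0.4202, M+4 0.3143, M+6 0.0783; the largest is M+2.
P(M+2) = C(3,1) × 0.5721^2 × 0.4279^1 = 3 × 0.32729841 × 0.4279 = 0.420153 (base)
P(M) = C(3,0) × 0.5721^3 × 0.4279^0 = 1 × 0.18724742 × 1.0000 = 0.187247
Relative intensity = 0.187247 / 0.420153 × 100 = 44.6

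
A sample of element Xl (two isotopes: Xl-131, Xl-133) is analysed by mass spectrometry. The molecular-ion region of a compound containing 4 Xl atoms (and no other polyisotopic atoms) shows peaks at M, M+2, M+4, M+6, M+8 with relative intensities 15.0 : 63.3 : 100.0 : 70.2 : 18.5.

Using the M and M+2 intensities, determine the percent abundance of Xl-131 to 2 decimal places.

48.66%

If p is the fraction of Xl that is Xl-131, then I(M+2)/I(M) = [C(4,1)·p^3·(1−p)] / p^4 = 4·(1−p)/p = 63.3/15.0 = 4.2200
(1−p)/p = 4.2200/4 = 1.0550  ⇒  p = 1/(1 + 1.0550) = 0.4866
Xl-131: 48.66%, Xl-133: 51.34%.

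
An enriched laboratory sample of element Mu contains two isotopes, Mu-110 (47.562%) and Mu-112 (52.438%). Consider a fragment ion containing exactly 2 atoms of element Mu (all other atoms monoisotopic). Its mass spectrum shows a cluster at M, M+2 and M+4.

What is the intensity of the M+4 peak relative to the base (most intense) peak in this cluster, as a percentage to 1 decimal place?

Binomial terms of (0.47562 + 0.52438)^2: M 0.2262, M+2 0.4988, M+4 0.2750 → M+2 is the base peak.
P(M+2) = C(2,1) × 0.47562^1 × 0.52438^1 = 2 × 0.47562 × 0.52438 = 0.498811 (base)
P(M+4) = C(2,2) × 0.47562^0 × 0.52438^2 = 1 × 1.0000 × 0.27497438 = 0.274974
Relative intensity = 0.274974 / 0.498811 × 100 = 55.1

55.1%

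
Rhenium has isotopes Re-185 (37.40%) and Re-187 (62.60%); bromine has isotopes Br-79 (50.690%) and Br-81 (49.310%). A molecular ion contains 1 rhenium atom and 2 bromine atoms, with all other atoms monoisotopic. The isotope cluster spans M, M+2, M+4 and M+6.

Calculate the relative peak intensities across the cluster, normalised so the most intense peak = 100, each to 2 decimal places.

Rhenium pattern (n=1): 0.3740 : 0.6260
Bromine pattern (n=2): 0.25694761 : 0.49990478 : 0.24314761
Convolve the two distributions (both contribute in 2-u steps):
  M: 0.3740×0.25694761 = 0.096098
  M+2: 0.3740×0.49990478 + 0.6260×0.25694761 = 0.347814
  M+4: 0.3740×0.24314761 + 0.6260×0.49990478 = 0.403878
  M+6: 0.6260×0.24314761 = 0.152210
Scale to base peak (0.403878) = 100: 23.79 : 86.12 : 100.00 : 37.69

23.79 : 86.12 : 100.00 : 37.69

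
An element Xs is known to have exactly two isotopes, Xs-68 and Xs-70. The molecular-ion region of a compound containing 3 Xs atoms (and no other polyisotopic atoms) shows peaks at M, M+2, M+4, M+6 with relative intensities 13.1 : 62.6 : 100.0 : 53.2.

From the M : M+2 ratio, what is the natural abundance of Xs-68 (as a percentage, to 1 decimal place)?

38.6%

Let p = fractional abundance of Xs-68. I(M+2)/I(M) = [C(3,1)·p^2·(1−p)] / p^3 = 3·(1−p)/p = 62.6/13.1 = 4.7786
(1−p)/p = 4.7786/3 = 1.5929  ⇒  p = 1/(1 + 1.5929) = 0.3857
Xs-68: 38.6%, Xs-70: 61.4%.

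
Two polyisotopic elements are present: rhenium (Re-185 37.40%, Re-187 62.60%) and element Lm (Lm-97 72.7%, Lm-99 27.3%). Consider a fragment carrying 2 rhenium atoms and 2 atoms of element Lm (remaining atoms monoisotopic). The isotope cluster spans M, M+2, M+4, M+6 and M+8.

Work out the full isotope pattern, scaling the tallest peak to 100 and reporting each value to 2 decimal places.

Rhenium pattern (n=2): 0.139876 : 0.468248 : 0.391876
Element Lm pattern (n=2): 0.528529 : 0.396942 : 0.074529
Convolve the two distributions (both contribute in 2-u steps):
  M: 0.139876×0.528529 = 0.073929
  M+2: 0.139876×0.396942 + 0.468248×0.528529 = 0.303005
  M+4: 0.139876×0.074529 + 0.468248×0.396942 + 0.391876×0.528529 = 0.403410
  M+6: 0.468248×0.074529 + 0.391876×0.396942 = 0.190450
  M+8: 0.391876×0.074529 = 0.029206
Scale to base peak (0.403410) = 100: 18.33 : 75.11 : 100.00 : 47.21 : 7.24

18.33 : 75.11 : 100.00 : 47.21 : 7.24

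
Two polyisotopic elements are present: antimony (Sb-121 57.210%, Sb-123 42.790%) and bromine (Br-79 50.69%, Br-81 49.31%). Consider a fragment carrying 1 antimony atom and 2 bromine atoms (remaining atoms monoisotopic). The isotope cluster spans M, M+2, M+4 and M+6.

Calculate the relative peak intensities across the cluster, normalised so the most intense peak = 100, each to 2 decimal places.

Antimony pattern (n=1): 0.5721 : 0.4279
Bromine pattern (n=2): 0.25694761 : 0.49990478 : 0.24314761
Convolve the two distributions (both contribute in 2-u steps):
  M: 0.5721×0.25694761 = 0.147000
  M+2: 0.5721×0.49990478 + 0.4279×0.25694761 = 0.395943
  M+4: 0.5721×0.24314761 + 0.4279×0.49990478 = 0.353014
  M+6: 0.4279×0.24314761 = 0.104043
Scale to base peak (0.395943) = 100: 37.13 : 100.00 : 89.16 : 26.28

37.13 : 100.00 : 89.16 : 26.28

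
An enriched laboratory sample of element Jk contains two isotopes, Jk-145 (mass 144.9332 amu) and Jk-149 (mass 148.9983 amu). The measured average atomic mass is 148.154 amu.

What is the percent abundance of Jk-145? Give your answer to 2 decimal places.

20.77%

With x = fraction of Jk-145 (so Jk-149 is 1 − x):
144.9332·x + 148.9983·(1 − x) = 148.154
(144.9332 − 148.9983)·x = 148.154 − 148.9983
x = -0.8443 / -4.0651 = 0.20769 → 20.77% Jk-145, 79.23% Jk-149.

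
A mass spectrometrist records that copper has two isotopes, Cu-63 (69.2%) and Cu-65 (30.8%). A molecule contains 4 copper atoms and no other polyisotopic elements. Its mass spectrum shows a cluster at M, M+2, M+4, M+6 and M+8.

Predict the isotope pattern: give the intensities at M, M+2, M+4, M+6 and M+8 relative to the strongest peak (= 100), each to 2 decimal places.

56.17 : 100.00 : 66.76 : 19.81 : 2.20

The 4 Cu atoms are independent, so intensities follow the terms of (0.692 + 0.308)^4.
P(M) = 0.692^4 = 0.229311
P(M+2) = 4 × 0.692^3 × 0.308^1 = 0.408253
P(M+4) = 6 × 0.692^2 × 0.308^2 = 0.272562
P(M+6) = 4 × 0.692^1 × 0.308^3 = 0.080876
P(M+8) = 0.308^4 = 0.008999
The M+2 peak is largest (0.408253); scaling to 100 gives 56.17 : 100.00 : 66.76 : 19.81 : 2.20.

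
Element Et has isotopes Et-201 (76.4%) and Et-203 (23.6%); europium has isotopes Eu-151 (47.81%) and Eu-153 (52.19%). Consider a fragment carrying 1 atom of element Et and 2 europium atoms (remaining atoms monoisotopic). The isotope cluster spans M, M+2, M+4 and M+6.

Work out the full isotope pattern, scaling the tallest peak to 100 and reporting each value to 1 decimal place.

Element Et pattern (n=1): 0.7640 : 0.2360
Europium pattern (n=2): 0.22857961 : 0.49904078 : 0.27237961
Convolve the two distributions (both contribute in 2-u steps):
  M: 0.7640×0.22857961 = 0.174635
  M+2: 0.7640×0.49904078 + 0.2360×0.22857961 = 0.435212
  M+4: 0.7640×0.27237961 + 0.2360×0.49904078 = 0.325872
  M+6: 0.2360×0.27237961 = 0.064282
Scale to base peak (0.435212) = 100: 40.1 : 100.0 : 74.9 : 14.8

40.1 : 100.0 : 74.9 : 14.8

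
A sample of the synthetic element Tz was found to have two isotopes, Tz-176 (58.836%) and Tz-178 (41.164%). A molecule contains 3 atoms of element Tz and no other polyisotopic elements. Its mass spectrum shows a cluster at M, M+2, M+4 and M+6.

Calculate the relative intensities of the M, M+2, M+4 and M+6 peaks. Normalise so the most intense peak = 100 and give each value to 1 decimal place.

47.6 : 100.0 : 70.0 : 16.3

Expanding (0.58836 + 0.41164)^3:
P(M) = 0.58836^3 = 0.203671
P(M+2) = 3 × 0.58836^2 × 0.41164^1 = 0.427489
P(M+4) = 3 × 0.58836^1 × 0.41164^2 = 0.299088
P(M+6) = 0.41164^3 = 0.069751
The M+2 peak is largest (0.427489); scaling to 100 gives 47.6 : 100.0 : 70.0 : 16.3.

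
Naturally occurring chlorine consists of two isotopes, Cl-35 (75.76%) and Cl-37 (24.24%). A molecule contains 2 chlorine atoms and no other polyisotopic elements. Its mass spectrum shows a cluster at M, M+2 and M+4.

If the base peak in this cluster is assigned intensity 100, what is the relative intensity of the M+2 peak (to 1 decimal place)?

Term probabilities: M 0.5740, M+2 0.3673, M+4 0.0588. Base peak = M.
P(M) = C(2,0) × 0.7576^2 × 0.2424^0 = 1 × 0.57395776 × 1.0000 = 0.573958 (base)
P(M+2) = C(2,1) × 0.7576^1 × 0.2424^1 = 2 × 0.7576 × 0.2424 = 0.367284
Relative intensity = 0.367284 / 0.573958 × 100 = 64.0

64.0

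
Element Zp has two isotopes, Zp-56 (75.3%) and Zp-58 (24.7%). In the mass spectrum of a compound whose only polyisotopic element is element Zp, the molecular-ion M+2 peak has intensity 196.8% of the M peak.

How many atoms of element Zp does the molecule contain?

For n independent Zp atoms, I(M+2)/I(M) = n · (abundance Zp-58) / (abundance Zp-56) = n · 0.247/0.753.
n = 1.968 × 0.753/0.247 = 6.00 ≈ 6

6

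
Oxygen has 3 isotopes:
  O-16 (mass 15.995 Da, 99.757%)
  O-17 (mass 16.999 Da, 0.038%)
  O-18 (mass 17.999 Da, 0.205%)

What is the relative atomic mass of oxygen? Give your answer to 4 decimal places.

15.9995 Da

The abundance-weighted mean is 0.99757 × 15.995 + 0.00038 × 16.999 + 0.00205 × 17.999
= 15.95613 + 0.00646 + 0.03690 = 15.99949 Da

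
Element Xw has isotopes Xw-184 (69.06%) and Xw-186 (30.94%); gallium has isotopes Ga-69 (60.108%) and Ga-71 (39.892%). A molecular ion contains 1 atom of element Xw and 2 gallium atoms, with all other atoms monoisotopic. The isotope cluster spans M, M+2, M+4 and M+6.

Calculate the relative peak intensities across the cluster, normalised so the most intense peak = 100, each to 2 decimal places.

56.33 : 100.00 : 58.31 : 11.12

Element Xw pattern (n=1): 0.6906 : 0.3094
Gallium pattern (n=2): 0.36129717 : 0.47956567 : 0.15913717
Convolve the two distributions (both contribute in 2-u steps):
  M: 0.6906×0.36129717 = 0.249512
  M+2: 0.6906×0.47956567 + 0.3094×0.36129717 = 0.442973
  M+4: 0.6906×0.15913717 + 0.3094×0.47956567 = 0.258278
  M+6: 0.3094×0.15913717 = 0.049237
Scale to base peak (0.442973) = 100: 56.33 : 100.00 : 58.31 : 11.12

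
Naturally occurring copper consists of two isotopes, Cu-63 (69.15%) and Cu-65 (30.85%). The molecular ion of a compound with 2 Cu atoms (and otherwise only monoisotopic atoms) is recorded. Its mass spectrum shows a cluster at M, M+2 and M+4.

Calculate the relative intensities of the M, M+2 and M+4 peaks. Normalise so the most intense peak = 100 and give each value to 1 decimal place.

Expanding (0.6915 + 0.3085)^2:
P(M) = 0.6915^2 = 0.478172
P(M+2) = 2 × 0.6915^1 × 0.3085^1 = 0.426656
P(M+4) = 0.3085^2 = 0.095172
The M peak is largest (0.478172); scaling to 100 gives 100.0 : 89.2 : 19.9.

100.0 : 89.2 : 19.9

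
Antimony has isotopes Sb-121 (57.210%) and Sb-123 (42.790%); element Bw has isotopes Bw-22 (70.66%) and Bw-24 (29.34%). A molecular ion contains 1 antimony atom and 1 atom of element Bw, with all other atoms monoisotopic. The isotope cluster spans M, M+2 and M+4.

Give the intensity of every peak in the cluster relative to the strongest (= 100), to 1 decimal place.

Antimony pattern (n=1): 0.5721 : 0.4279
Element Bw pattern (n=1): 0.7066 : 0.2934
Convolve the two distributions (both contribute in 2-u steps):
  M: 0.5721×0.7066 = 0.404246
  M+2: 0.5721×0.2934 + 0.4279×0.7066 = 0.470208
  M+4: 0.4279×0.2934 = 0.125546
Scale to base peak (0.470208) = 100: 86.0 : 100.0 : 26.7

86.0 : 100.0 : 26.7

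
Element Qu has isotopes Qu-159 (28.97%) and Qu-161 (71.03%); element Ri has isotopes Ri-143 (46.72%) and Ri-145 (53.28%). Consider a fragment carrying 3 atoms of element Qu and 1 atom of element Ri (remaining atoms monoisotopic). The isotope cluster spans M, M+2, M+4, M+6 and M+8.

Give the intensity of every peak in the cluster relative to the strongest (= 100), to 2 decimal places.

Element Qu pattern (n=3): 0.02431339 : 0.17883811 : 0.43848362 : 0.35836488
Element Ri pattern (n=1): 0.4672 : 0.5328
Convolve the two distributions (both contribute in 2-u steps):
  M: 0.02431339×0.4672 = 0.011359
  M+2: 0.02431339×0.5328 + 0.17883811×0.4672 = 0.096507
  M+4: 0.17883811×0.5328 + 0.43848362×0.4672 = 0.300144
  M+6: 0.43848362×0.5328 + 0.35836488×0.4672 = 0.401052
  M+8: 0.35836488×0.5328 = 0.190937
Scale to base peak (0.401052) = 100: 2.83 : 24.06 : 74.84 : 100.00 : 47.61

2.83 : 24.06 : 74.84 : 100.00 : 47.61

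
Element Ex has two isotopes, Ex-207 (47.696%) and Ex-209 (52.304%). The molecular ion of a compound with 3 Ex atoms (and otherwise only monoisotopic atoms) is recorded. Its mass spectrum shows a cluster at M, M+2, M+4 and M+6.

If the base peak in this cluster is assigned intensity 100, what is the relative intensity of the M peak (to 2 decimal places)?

27.72

Term probabilities: M 0.1085, M+2 0.3570, M+4 0.3914, M+6 0.1431. Base peak = M+4.
P(M+4) = C(3,2) × 0.47696^1 × 0.52304^2 = 3 × 0.47696 × 0.27357084 = 0.391447 (base)
P(M) = C(3,0) × 0.47696^3 × 0.52304^0 = 1 × 0.10850403 × 1.0000 = 0.108504
Relative intensity = 0.108504 / 0.391447 × 100 = 27.72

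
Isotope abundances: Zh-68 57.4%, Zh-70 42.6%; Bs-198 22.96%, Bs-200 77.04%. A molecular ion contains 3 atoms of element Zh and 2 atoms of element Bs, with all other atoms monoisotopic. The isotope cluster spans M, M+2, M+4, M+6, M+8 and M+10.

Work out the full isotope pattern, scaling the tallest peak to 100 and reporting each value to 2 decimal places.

2.73 : 24.44 : 76.17 : 100.00 : 58.38 : 12.59

Element Zh pattern (n=3): 0.18911922 : 0.42107033 : 0.31250167 : 0.07730878
Element Bs pattern (n=2): 0.05271616 : 0.35376768 : 0.59351616
Convolve the two distributions (both contribute in 2-u steps):
  M: 0.18911922×0.05271616 = 0.009970
  M+2: 0.18911922×0.35376768 + 0.42107033×0.05271616 = 0.089101
  M+4: 0.18911922×0.59351616 + 0.42107033×0.35376768 + 0.31250167×0.05271616 = 0.277680
  M+6: 0.42107033×0.59351616 + 0.31250167×0.35376768 + 0.07730878×0.05271616 = 0.364540
  M+8: 0.31250167×0.59351616 + 0.07730878×0.35376768 = 0.212824
  M+10: 0.07730878×0.59351616 = 0.045884
Scale to base peak (0.364540) = 100: 2.73 : 24.44 : 76.17 : 100.00 : 58.38 : 12.59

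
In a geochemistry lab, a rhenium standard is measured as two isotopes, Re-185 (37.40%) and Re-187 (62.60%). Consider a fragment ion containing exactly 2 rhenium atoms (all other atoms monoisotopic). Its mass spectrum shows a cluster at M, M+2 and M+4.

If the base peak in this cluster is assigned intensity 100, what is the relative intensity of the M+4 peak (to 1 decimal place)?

(0.3740 + 0.6260)^2 gives M 0.1399, M+2 0.4682, M+4 0.3919; the largest is M+2.
P(M+2) = C(2,1) × 0.3740^1 × 0.6260^1 = 2 × 0.3740 × 0.6260 = 0.468248 (base)
P(M+4) = C(2,2) × 0.3740^0 × 0.6260^2 = 1 × 1.0000 × 0.391876 = 0.391876
Relative intensity = 0.391876 / 0.468248 × 100 = 83.7

83.7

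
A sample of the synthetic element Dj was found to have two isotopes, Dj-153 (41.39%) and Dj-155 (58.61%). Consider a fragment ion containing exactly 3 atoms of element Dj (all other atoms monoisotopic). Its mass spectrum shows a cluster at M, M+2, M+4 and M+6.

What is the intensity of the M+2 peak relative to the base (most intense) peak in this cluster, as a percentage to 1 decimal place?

Term probabilities: M 0.0709, M+2 0.3012, M+4 0.4265, M+6 0.2013. Base peak = M+4.
P(M+4) = C(3,2) × 0.4139^1 × 0.5861^2 = 3 × 0.4139 × 0.34351321 = 0.426540 (base)
P(M+2) = C(3,1) × 0.4139^2 × 0.5861^1 = 3 × 0.17131321 × 0.5861 = 0.301220
Relative intensity = 0.301220 / 0.426540 × 100 = 70.6

70.6%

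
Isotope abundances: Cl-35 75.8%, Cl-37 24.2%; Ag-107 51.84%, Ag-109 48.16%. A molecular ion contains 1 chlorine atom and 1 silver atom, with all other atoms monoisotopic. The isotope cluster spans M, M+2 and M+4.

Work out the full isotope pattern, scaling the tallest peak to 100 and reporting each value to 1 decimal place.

Chlorine pattern (n=1): 0.7580 : 0.2420
Silver pattern (n=1): 0.5184 : 0.4816
Convolve the two distributions (both contribute in 2-u steps):
  M: 0.7580×0.5184 = 0.392947
  M+2: 0.7580×0.4816 + 0.2420×0.5184 = 0.490506
  M+4: 0.2420×0.4816 = 0.116547
Scale to base peak (0.490506) = 100: 80.1 : 100.0 : 23.8

80.1 : 100.0 : 23.8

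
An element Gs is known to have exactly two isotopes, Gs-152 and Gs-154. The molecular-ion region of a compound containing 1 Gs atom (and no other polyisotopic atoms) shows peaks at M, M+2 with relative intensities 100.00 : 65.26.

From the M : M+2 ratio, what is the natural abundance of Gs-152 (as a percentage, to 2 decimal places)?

60.51%

If p is the fraction of Gs that is Gs-152, then I(M+2)/I(M) = [C(1,1)·p^0·(1−p)] / p^1 = 1·(1−p)/p = 65.26/100.00 = 0.6526
(1−p)/p = 0.6526/1 = 0.6526  ⇒  p = 1/(1 + 0.6526) = 0.6051
Gs-152: 60.51%, Gs-154: 39.49%.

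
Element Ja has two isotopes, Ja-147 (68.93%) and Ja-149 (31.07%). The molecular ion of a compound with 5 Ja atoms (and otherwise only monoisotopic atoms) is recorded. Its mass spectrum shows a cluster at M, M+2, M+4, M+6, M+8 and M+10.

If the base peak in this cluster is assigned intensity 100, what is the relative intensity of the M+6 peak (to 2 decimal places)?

Binomial terms of (0.6893 + 0.3107)^5: M 0.1556, M+2 0.3507, M+4 0.3162, M+6 0.1425, M+8 0.0321, M+10 0.0029 → M+2 is the base peak.
P(M+2) = C(5,1) × 0.6893^4 × 0.3107^1 = 5 × 0.22575278 × 0.3107 = 0.350707 (base)
P(M+6) = C(5,3) × 0.6893^2 × 0.3107^3 = 10 × 0.47513449 × 0.02999327 = 0.142508
Relative intensity = 0.142508 / 0.350707 × 100 = 40.63

40.63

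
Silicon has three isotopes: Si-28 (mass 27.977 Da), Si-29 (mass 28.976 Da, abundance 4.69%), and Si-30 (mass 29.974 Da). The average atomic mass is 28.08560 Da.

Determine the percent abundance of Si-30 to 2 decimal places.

Let x and y be the fractions of Si-28 and Si-30. Then x + y = 1 − 0.0469 = 0.9531 and 27.977x + 29.974y = 28.08560 − 0.0469×28.976 = 26.7266256.
Substituting: 27.977x + 29.974(0.9531 − x) = 26.7266256
(27.977 − 29.974)x = -1.8415938  ⇒  x = 0.92218, y = 0.03092
Si-28: 92.22%, Si-30: 3.09%.

3.09%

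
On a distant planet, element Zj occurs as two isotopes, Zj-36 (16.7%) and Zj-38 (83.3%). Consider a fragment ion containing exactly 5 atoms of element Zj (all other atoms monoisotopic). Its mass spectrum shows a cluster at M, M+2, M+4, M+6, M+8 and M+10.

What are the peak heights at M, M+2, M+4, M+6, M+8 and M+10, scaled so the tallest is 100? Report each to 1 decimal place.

The 5 Zj atoms are independent, so intensities follow the terms of (0.167 + 0.833)^5.
P(M) = 0.167^5 = 0.000130
P(M+2) = 5 × 0.167^4 × 0.833^1 = 0.003240
P(M+4) = 10 × 0.167^3 × 0.833^2 = 0.032318
P(M+6) = 10 × 0.167^2 × 0.833^3 = 0.161201
P(M+8) = 5 × 0.167^1 × 0.833^4 = 0.402037
P(M+10) = 0.833^5 = 0.401074
The M+8 peak is largest (0.402037); scaling to 100 gives 0.0 : 0.8 : 8.0 : 40.1 : 100.0 : 99.8.

0.0 : 0.8 : 8.0 : 40.1 : 100.0 : 99.8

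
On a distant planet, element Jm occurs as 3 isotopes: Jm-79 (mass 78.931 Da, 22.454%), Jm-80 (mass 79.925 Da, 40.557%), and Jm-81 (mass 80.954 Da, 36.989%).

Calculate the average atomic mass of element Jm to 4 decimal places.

Weight each isotope mass by its fractional abundance: 0.22454 × 78.931 + 0.40557 × 79.925 + 0.36989 × 80.954
= 17.72317 + 32.41518 + 29.94408 = 80.08243 Da

80.0824 Da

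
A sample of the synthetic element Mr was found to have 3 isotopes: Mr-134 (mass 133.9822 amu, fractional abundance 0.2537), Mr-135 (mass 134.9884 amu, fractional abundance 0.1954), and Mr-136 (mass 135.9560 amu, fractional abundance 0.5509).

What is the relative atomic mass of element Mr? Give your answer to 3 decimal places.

135.266 amu

The abundance-weighted mean is 0.2537 × 133.9822 + 0.1954 × 134.9884 + 0.5509 × 135.9560
= 33.99128 + 26.37673 + 74.89816 = 135.26617 amu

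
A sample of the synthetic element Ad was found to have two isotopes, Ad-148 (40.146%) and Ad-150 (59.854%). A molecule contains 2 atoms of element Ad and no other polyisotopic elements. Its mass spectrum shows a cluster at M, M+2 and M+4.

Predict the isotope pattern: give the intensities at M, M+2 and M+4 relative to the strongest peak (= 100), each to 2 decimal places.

The 2 Ad atoms are independent, so intensities follow the terms of (0.40146 + 0.59854)^2.
P(M) = 0.40146^2 = 0.161170
P(M+2) = 2 × 0.40146^1 × 0.59854^1 = 0.480580
P(M+4) = 0.59854^2 = 0.358250
The M+2 peak is largest (0.480580); scaling to 100 gives 33.54 : 100.00 : 74.55.

33.54 : 100.00 : 74.55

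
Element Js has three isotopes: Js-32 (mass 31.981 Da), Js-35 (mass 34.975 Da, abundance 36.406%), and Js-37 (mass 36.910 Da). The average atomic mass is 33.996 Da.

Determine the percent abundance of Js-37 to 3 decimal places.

18.767%

The remaining 63.594% is split between Js-32 (fraction x) and Js-37 (fraction 0.63594 − x).
Substituting: 31.981x + 36.910(0.63594 − x) = 21.2630015
(31.981 − 36.910)x = -2.2095439  ⇒  x = 0.44827, y = 0.18767
Js-32: 44.827%, Js-37: 18.767%.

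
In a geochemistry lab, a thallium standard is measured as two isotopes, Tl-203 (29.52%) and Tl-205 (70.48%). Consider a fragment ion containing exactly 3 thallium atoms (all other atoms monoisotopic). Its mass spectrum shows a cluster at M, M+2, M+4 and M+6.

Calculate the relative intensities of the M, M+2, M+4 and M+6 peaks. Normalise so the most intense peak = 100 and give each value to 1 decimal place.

5.8 : 41.9 : 100.0 : 79.6

Expanding (0.2952 + 0.7048)^3:
P(M) = 0.2952^3 = 0.025725
P(M+2) = 3 × 0.2952^2 × 0.7048^1 = 0.184255
P(M+4) = 3 × 0.2952^1 × 0.7048^2 = 0.439916
P(M+6) = 0.7048^3 = 0.350104
The M+4 peak is largest (0.439916); scaling to 100 gives 5.8 : 41.9 : 100.0 : 79.6.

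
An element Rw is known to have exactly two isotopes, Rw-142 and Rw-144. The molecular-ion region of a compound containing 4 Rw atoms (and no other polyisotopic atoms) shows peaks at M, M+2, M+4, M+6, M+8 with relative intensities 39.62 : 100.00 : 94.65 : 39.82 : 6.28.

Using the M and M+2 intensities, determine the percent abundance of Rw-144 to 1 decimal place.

38.7%

Write p for the Rw-142 fraction. I(M+2)/I(M) = [C(4,1)·p^3·(1−p)] / p^4 = 4·(1−p)/p = 100.00/39.62 = 2.5240
(1−p)/p = 2.5240/4 = 0.6310  ⇒  p = 1/(1 + 0.6310) = 0.6131
Rw-142: 61.3%, Rw-144: 38.7%.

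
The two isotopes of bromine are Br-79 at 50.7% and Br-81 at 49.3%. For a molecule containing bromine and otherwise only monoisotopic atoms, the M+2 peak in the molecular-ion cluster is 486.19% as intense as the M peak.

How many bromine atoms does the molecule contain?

For n independent Br atoms, I(M+2)/I(M) = n · (abundance Br-81) / (abundance Br-79) = n · 0.493/0.507.
n = 4.8619 × 0.507/0.493 = 5.00 ≈ 5

5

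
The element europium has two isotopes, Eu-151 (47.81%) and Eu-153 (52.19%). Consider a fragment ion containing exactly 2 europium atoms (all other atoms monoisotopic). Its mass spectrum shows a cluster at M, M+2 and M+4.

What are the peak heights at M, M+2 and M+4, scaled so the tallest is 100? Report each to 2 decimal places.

45.80 : 100.00 : 54.58

The 2 Eu atoms are independent, so intensities follow the terms of (0.4781 + 0.5219)^2.
P(M) = 0.4781^2 = 0.228580
P(M+2) = 2 × 0.4781^1 × 0.5219^1 = 0.499041
P(M+4) = 0.5219^2 = 0.272380
The M+2 peak is largest (0.499041); scaling to 100 gives 45.80 : 100.00 : 54.58.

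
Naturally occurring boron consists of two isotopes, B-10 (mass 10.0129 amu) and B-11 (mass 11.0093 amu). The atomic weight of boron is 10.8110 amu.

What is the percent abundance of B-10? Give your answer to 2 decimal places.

Let x be the fractional abundance of B-10; then B-11 has abundance 1 − x.
10.0129·x + 11.0093·(1 − x) = 10.8110
(10.0129 − 11.0093)·x = 10.8110 − 11.0093
x = -0.1983 / -0.9964 = 0.19902 → 19.90% B-10, 80.10% B-11.

19.90%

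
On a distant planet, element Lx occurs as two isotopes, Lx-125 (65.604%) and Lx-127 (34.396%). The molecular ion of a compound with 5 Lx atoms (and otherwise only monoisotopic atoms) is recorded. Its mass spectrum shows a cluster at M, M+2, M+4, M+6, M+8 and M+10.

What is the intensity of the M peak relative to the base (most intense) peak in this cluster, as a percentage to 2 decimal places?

(0.65604 + 0.34396)^5 gives M 0.1215, M+2 0.3186, M+4 0.3340, M+6 0.1751, M+8 0.0459, M+10 0.0048; the largest is M+4.
P(M+4) = C(5,2) × 0.65604^3 × 0.34396^2 = 10 × 0.28235206 × 0.11830848 = 0.334046 (base)
P(M) = C(5,0) × 0.65604^5 × 0.34396^0 = 1 × 0.12152107 × 1.0000 = 0.121521
Relative intensity = 0.121521 / 0.334046 × 100 = 36.38

36.38%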